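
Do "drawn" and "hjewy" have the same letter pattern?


Pattern of "drawn": [0, 1, 2, 3, 4]
Pattern of "hjewy": [0, 1, 2, 3, 4]
Patterns match
Same pattern = Yes


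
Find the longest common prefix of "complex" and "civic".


Word 1: "complex"
Word 2: "civic"
Comparing from start:
  Pos 0: 'c' == 'c'
  Pos 1: 'o' != 'i' (stop)
LCP = "c" (length 1)


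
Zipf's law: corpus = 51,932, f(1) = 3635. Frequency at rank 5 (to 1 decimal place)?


Zipf's law: f(r) = f(1) / r
f(1) = 3635
f(5) = 3635 / 5
= 727.0 occurrences


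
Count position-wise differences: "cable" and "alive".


Comparing character by character (same length = 5):
  Pos 0: 'c' vs 'a' !=
  Pos 1: 'a' vs 'l' !=
  Pos 2: 'b' vs 'i' !=
  Pos 3: 'l' vs 'v' !=
  Pos 4: 'e' vs 'e' =
Hamming distance = 4


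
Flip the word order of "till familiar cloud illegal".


Original: "till familiar cloud illegal"
Words (1..n): till | familiar | cloud | illegal
Reversed (n..1): illegal | cloud | familiar | till
Result = "illegal cloud familiar till"


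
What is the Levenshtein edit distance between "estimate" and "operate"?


Word 1: "estimate" (length 8)
Word 2: "operate" (length 7)
One optimal edit sequence (insert/delete/substitute each cost 1):
  1. delete 'e'  (+1)
  2. substitute 's' -> 'o'  (+1)
  3. substitute 't' -> 'p'  (+1)
  4. substitute 'i' -> 'e'  (+1)
  5. substitute 'm' -> 'r'  (+1)
  6. keep 'a'
  7. keep 't'
  8. keep 'e'
Total edit operations: 5
Edit distance = 5


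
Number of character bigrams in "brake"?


Word: "brake" (length 5)
Number of 2-grams = length - 2 + 1 = 5 - 2 + 1
= 4


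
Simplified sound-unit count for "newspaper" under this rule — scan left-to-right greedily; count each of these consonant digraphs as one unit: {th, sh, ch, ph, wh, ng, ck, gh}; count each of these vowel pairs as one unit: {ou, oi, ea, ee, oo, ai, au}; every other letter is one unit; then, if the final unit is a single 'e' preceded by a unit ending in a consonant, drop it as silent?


Word: "newspaper" (9 letters)
Left-to-right scan:
  (1) 'n' (letter)
  (2) 'e' (letter)
  (3) 'w' (letter)
  (4) 's' (letter)
  (5) 'p' (letter)
  (6) 'a' (letter)
  (7) 'p' (letter)
  (8) 'e' (letter)
  (9) 'r' (letter)
Units from scan: 9
Sound units = 9 units


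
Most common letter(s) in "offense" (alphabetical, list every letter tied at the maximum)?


Word: "offense"
Letter counts:
  'e': 2
  'f': 2
  'n': 1
  'o': 1
  's': 1
Maximum count = 2
Most frequent = 'e', 'f' (2 times each)


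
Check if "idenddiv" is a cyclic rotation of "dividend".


Word: "dividend", Candidate: "idenddiv"
Method: check if candidate is substring of word+word
"dividenddividend" contains "idenddiv"? Yes
Is rotation = Yes


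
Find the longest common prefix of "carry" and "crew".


Word 1: "carry"
Word 2: "crew"
Comparing from start:
  Pos 0: 'c' == 'c'
  Pos 1: 'a' != 'r' (stop)
LCP = "c" (length 1)


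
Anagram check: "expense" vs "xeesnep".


Word 1: "expense" → sorted: eeenpsx
Word 2: "xeesnep" → sorted: eeenpsx
Same letters? eeenpsx == eeenpsx
Anagram = Yes


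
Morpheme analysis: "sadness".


Word: "sadness"
Morphemes: sad | -ness
Each morpheme carries meaning
= 2 morphemes


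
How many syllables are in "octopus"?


Word: "octopus"
Syllable breakdown: oc · to · pus
Counting: 3 parts
= 3 syllables


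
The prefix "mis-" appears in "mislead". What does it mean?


Prefix: mis-
As in: mislead -> mis- + lead
Meaning = wrongly


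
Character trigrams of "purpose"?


Word: "purpose" (length 7)
Number of trigrams = 7 - 3 + 1 = 5
  Position 0: "pur"
  Position 1: "urp"
  Position 2: "rpo"
  Position 3: "pos"
  Position 4: "ose"
Trigrams = "pur", "urp", "rpo", "pos", "ose"


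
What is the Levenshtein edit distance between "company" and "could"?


Word 1: "company" (length 7)
Word 2: "could" (length 5)
One optimal edit sequence (insert/delete/substitute each cost 1):
  1. keep 'c'
  2. keep 'o'
  3. delete 'm'  (+1)
  4. delete 'p'  (+1)
  5. substitute 'a' -> 'u'  (+1)
  6. substitute 'n' -> 'l'  (+1)
  7. substitute 'y' -> 'd'  (+1)
Total edit operations: 5
Edit distance = 5


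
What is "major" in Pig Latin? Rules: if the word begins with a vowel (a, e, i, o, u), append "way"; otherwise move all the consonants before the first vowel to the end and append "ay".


Word: "major"
Starts with consonant(s) → move to end, add 'ay'
Consonant cluster: "m"
Pig Latin = "ajormay"


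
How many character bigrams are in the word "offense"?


Word: "offense" (length 7)
Number of 2-grams = length - 2 + 1 = 7 - 2 + 1
= 6


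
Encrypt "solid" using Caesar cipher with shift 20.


Word: "solid"
Shift: 20
Each letter → (letter + shift) mod 26:
  's' (18) + 20 = 12 → 'm'
  'o' (14) + 20 = 8 → 'i'
  'l' (11) + 20 = 5 → 'f'
  'i' (8) + 20 = 2 → 'c'
  'd' (3) + 20 = 23 → 'x'
Result = "mifcx"


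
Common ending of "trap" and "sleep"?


Word 1: "trap"
Word 2: "sleep"
Comparing from end:
  Pos -1: 'p' == 'p'
  Pos -2: 'a' != 'e' (stop)
LCS = "p" (length 1)


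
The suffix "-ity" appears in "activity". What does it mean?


Suffix: -ity
As in: activity -> active + -ity, with a spelling change
Meaning = quality of


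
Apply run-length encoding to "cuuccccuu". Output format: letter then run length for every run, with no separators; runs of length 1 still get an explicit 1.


String: "cuuccccuu"
Scanning for consecutive runs:
  'c' x 1
  'u' x 2
  'c' x 4
  'u' x 2
RLE = "c1u2c4u2"


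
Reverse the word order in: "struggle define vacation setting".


Original: "struggle define vacation setting"
Words (1..n): struggle | define | vacation | setting
Reversed (n..1): setting | vacation | define | struggle
Result = "setting vacation define struggle"


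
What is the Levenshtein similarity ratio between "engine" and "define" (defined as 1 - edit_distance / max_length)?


Word 1: "engine" (length 6)
Word 2: "define" (length 6)
One optimal edit sequence:
  1. substitute 'e' -> 'd'  (+1)
  2. substitute 'n' -> 'e'  (+1)
  3. substitute 'g' -> 'f'  (+1)
  4. keep 'i'
  5. keep 'n'
  6. keep 'e'
Edit distance = 3
Max length = max(6, 6) = 6
Similarity = 1 - 3/6
= 0.5000


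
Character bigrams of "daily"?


Word: "daily" (length 5)
Number of bigrams = 5 - 2 + 1 = 4
  Position 0: "da"
  Position 1: "ai"
  Position 2: "il"
  Position 3: "ly"
Bigrams = "da", "ai", "il", "ly"


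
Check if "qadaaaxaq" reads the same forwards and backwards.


Word: "qadaaaxaq"
Reversed: "qaxaaadaq"
Forward == Backward? qadaaaxaq != qaxaaadaq
Palindrome = No


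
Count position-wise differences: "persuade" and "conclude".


Comparing character by character (same length = 8):
  Pos 0: 'p' vs 'c' !=
  Pos 1: 'e' vs 'o' !=
  Pos 2: 'r' vs 'n' !=
  Pos 3: 's' vs 'c' !=
  Pos 4: 'u' vs 'l' !=
  Pos 5: 'a' vs 'u' !=
  Pos 6: 'd' vs 'd' =
  Pos 7: 'e' vs 'e' =
Hamming distance = 6


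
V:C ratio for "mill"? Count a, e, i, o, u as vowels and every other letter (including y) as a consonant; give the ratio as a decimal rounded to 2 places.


Word: "mill"
Vowels (a,e,i,o,u): 1
Consonants: 3
Ratio = 1/3
= 0.33


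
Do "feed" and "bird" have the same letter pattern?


Pattern of "feed": [0, 1, 1, 2]
Pattern of "bird": [0, 1, 2, 3]
Patterns do not match
Same pattern = No


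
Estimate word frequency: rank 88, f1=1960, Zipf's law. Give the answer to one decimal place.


Zipf's law: f(r) = f(1) / r
f(1) = 1960
f(88) = 1960 / 88
= 22.3 occurrences


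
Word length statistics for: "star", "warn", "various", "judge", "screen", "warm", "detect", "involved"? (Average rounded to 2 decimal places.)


Lengths: "star"=4, "warn"=4, "various"=7, "judge"=5, "screen"=6, "warm"=4, "detect"=6, "involved"=8
Sum = 44, Count = 8
Average = 44/8 = 5.50
= avg=5.50, min=4, max=8


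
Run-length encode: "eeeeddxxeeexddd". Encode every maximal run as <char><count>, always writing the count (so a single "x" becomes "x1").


String: "eeeeddxxeeexddd"
Scanning for consecutive runs:
  'e' x 4
  'd' x 2
  'x' x 2
  'e' x 3
  'x' x 1
  'd' x 3
RLE = "e4d2x2e3x1d3"


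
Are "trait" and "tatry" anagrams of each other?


Word 1: "trait" → sorted: airtt
Word 2: "tatry" → sorted: artty
Same letters? airtt != artty
Anagram = No


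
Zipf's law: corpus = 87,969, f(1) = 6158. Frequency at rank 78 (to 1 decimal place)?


Zipf's law: f(r) = f(1) / r
f(1) = 6158
f(78) = 6158 / 78
= 78.9 occurrences


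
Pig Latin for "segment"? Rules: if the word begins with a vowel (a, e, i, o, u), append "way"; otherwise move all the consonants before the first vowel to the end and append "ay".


Word: "segment"
Starts with consonant(s) → move to end, add 'ay'
Consonant cluster: "s"
Pig Latin = "egmentsay"


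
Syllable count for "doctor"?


Word: "doctor"
Syllable breakdown: doc / tor
Counting: 2 parts
= 2 syllables


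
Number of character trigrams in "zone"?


Word: "zone" (length 4)
Number of 3-grams = length - 3 + 1 = 4 - 3 + 1
= 2


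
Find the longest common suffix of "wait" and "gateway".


Word 1: "wait"
Word 2: "gateway"
Comparing from end:
  Pos -1: 't' != 'y' (stop)
LCS = "" (length 0)


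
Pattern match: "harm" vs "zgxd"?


Pattern of "harm": [0, 1, 2, 3]
Pattern of "zgxd": [0, 1, 2, 3]
Patterns match
Same pattern = Yes


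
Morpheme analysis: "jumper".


Word: "jumper"
Morphemes: jump | -er
Each morpheme carries meaning
= 2 morphemes


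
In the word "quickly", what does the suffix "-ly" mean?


Suffix: -ly
As in: quickly -> quick + -ly
Meaning = in a manner


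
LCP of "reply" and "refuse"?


Word 1: "reply"
Word 2: "refuse"
Comparing from start:
  Pos 0: 'r' == 'r'
  Pos 1: 'e' == 'e'
  Pos 2: 'p' != 'f' (stop)
LCP = "re" (length 2)


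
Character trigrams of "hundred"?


Word: "hundred" (length 7)
Number of trigrams = 7 - 3 + 1 = 5
  Position 0: "hun"
  Position 1: "und"
  Position 2: "ndr"
  Position 3: "dre"
  Position 4: "red"
Trigrams = "hun", "und", "ndr", "dre", "red"


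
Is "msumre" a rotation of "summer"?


Word: "summer", Candidate: "msumre"
Method: check if candidate is substring of word+word
"summersummer" contains "msumre"? No
Is rotation = No


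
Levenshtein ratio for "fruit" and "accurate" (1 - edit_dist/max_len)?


Word 1: "fruit" (length 5)
Word 2: "accurate" (length 8)
One optimal edit sequence:
  1. insert 'a'  (+1)
  2. substitute 'f' -> 'c'  (+1)
  3. substitute 'r' -> 'c'  (+1)
  4. keep 'u'
  5. insert 'r'  (+1)
  6. substitute 'i' -> 'a'  (+1)
  7. keep 't'
  8. insert 'e'  (+1)
Edit distance = 6
Max length = max(5, 8) = 8
Similarity = 1 - 6/8
= 0.2500


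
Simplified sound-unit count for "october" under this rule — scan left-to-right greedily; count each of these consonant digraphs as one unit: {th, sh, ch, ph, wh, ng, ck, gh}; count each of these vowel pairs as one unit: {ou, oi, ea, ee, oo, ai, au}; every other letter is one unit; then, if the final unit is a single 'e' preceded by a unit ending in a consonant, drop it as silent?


Word: "october" (7 letters)
Left-to-right scan:
  1. 'o' (letter)
  2. 'c' (letter)
  3. 't' (letter)
  4. 'o' (letter)
  5. 'b' (letter)
  6. 'e' (letter)
  7. 'r' (letter)
Units from scan: 7
Sound units = 7 units


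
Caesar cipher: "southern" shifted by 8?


Word: "southern"
Shift: 8
Each letter → (letter + shift) mod 26:
  's' (18) + 8 = 0 → 'a'
  'o' (14) + 8 = 22 → 'w'
  'u' (20) + 8 = 2 → 'c'
  't' (19) + 8 = 1 → 'b'
  'h' (7) + 8 = 15 → 'p'
  'e' (4) + 8 = 12 → 'm'
  'r' (17) + 8 = 25 → 'z'
  'n' (13) + 8 = 21 → 'v'
Result = "awcbpmzv"


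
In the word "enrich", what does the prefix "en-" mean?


Prefix: en-
As in: enrich -> en- + rich
Meaning = cause to / put into


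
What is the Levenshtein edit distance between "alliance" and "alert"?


Word 1: "alliance" (length 8)
Word 2: "alert" (length 5)
One optimal edit sequence (insert/delete/substitute each cost 1):
  1. keep 'a'
  2. delete 'l'  (+1)
  3. keep 'l'
  4. delete 'i'  (+1)
  5. delete 'a'  (+1)
  6. substitute 'n' -> 'e'  (+1)
  7. substitute 'c' -> 'r'  (+1)
  8. substitute 'e' -> 't'  (+1)
Total edit operations: 6
Edit distance = 6


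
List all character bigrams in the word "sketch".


Word: "sketch" (length 6)
Number of bigrams = 6 - 2 + 1 = 5
  Position 0: "sk"
  Position 1: "ke"
  Position 2: "et"
  Position 3: "tc"
  Position 4: "ch"
Bigrams = "sk", "ke", "et", "tc", "ch"


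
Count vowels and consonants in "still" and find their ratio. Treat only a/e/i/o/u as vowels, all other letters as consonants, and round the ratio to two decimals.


Word: "still"
Vowels (a,e,i,o,u): 1
Consonants: 4
Ratio = 1/4
= 0.25


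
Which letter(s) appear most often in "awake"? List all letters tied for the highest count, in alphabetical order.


Word: "awake"
Letter counts:
  'a': 2
  'e': 1
  'k': 1
  'w': 1
Maximum count = 2
Most frequent = 'a' (2 times each)


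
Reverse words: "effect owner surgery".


Original: "effect owner surgery"
Words (1..n): effect | owner | surgery
Reversed (n..1): surgery | owner | effect
Result = "surgery owner effect"


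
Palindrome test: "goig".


Word: "goig"
Reversed: "giog"
Forward == Backward? goig != giog
Palindrome = No


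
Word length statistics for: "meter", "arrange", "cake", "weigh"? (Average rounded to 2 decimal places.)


Lengths: "meter"=5, "arrange"=7, "cake"=4, "weigh"=5
Sum = 21, Count = 4
Average = 21/4 = 5.25
= avg=5.25, min=4, max=7


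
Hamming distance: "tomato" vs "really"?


Comparing character by character (same length = 6):
  Pos 0: 't' vs 'r' !=
  Pos 1: 'o' vs 'e' !=
  Pos 2: 'm' vs 'a' !=
  Pos 3: 'a' vs 'l' !=
  Pos 4: 't' vs 'l' !=
  Pos 5: 'o' vs 'y' !=
Hamming distance = 6


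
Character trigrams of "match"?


Word: "match" (length 5)
Number of trigrams = 5 - 3 + 1 = 3
  Position 0: "mat"
  Position 1: "atc"
  Position 2: "tch"
Trigrams = "mat", "atc", "tch"


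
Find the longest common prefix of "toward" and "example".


Word 1: "toward"
Word 2: "example"
Comparing from start:
  Pos 0: 't' != 'e' (stop)
LCP = "" (length 0)


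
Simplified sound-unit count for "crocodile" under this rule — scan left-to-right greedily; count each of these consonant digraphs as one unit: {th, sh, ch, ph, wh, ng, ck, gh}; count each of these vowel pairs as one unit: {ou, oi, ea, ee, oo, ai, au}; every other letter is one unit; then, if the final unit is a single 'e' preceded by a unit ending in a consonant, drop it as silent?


Word: "crocodile" (9 letters)
Left-to-right scan:
  (1) 'c' (letter)
  (2) 'r' (letter)
  (3) 'o' (letter)
  (4) 'c' (letter)
  (5) 'o' (letter)
  (6) 'd' (letter)
  (7) 'i' (letter)
  (8) 'l' (letter)
  (9) 'e' (letter)
Units from scan: 9
Final unit is 'e' after a consonant -> drop as silent (-1)
Sound units = 8 units


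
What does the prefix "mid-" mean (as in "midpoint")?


Prefix: mid-
Example: midpoint = mid- + point
Meaning = middle


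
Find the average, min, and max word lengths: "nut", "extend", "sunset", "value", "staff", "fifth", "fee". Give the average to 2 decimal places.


Lengths: "nut"=3, "extend"=6, "sunset"=6, "value"=5, "staff"=5, "fifth"=5, "fee"=3
Sum = 33, Count = 7
Average = 33/7 = 4.71
= avg=4.71, min=3, max=6


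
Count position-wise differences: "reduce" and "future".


Comparing character by character (same length = 6):
  Pos 0: 'r' vs 'f' !=
  Pos 1: 'e' vs 'u' !=
  Pos 2: 'd' vs 't' !=
  Pos 3: 'u' vs 'u' =
  Pos 4: 'c' vs 'r' !=
  Pos 5: 'e' vs 'e' =
Hamming distance = 4


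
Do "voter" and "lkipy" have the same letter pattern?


Pattern of "voter": [0, 1, 2, 3, 4]
Pattern of "lkipy": [0, 1, 2, 3, 4]
Patterns match
Same pattern = Yes


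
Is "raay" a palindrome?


Word: "raay"
Reversed: "yaar"
Forward == Backward? raay != yaar
Palindrome = No


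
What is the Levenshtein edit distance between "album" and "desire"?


Word 1: "album" (length 5)
Word 2: "desire" (length 6)
One optimal edit sequence (insert/delete/substitute each cost 1):
  1. insert 'd'  (+1)
  2. substitute 'a' -> 'e'  (+1)
  3. substitute 'l' -> 's'  (+1)
  4. substitute 'b' -> 'i'  (+1)
  5. substitute 'u' -> 'r'  (+1)
  6. substitute 'm' -> 'e'  (+1)
Total edit operations: 6
Edit distance = 6


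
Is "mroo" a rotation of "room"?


Word: "room", Candidate: "mroo"
Method: check if candidate is substring of word+word
"roomroom" contains "mroo"? Yes
Is rotation = Yes


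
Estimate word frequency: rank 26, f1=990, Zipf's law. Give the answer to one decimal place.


Zipf's law: f(r) = f(1) / r
f(1) = 990
f(26) = 990 / 26
= 38.1 occurrences


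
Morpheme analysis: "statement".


Word: "statement"
Morphemes: state / -ment
Each morpheme carries meaning
= 2 morphemes


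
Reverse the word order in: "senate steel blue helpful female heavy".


Original: "senate steel blue helpful female heavy"
Words (1..n): senate | steel | blue | helpful | female | heavy
Reversed (n..1): heavy | female | helpful | blue | steel | senate
Result = "heavy female helpful blue steel senate"


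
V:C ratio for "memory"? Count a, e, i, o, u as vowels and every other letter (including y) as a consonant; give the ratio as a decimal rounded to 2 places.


Word: "memory"
Vowels (a,e,i,o,u): 2
Consonants: 4
Ratio = 2/4
= 0.50


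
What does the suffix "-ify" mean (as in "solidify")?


Suffix: -ify
As in: solidify -> solid + -ify
Meaning = to make


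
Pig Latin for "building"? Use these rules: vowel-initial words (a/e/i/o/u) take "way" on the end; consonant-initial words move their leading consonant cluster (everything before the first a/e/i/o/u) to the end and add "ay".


Word: "building"
Starts with consonant(s) → move to end, add 'ay'
Consonant cluster: "b"
Pig Latin = "uildingbay"


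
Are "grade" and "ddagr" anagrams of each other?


Word 1: "grade" → sorted: adegr
Word 2: "ddagr" → sorted: addgr
Same letters? adegr != addgr
Anagram = No


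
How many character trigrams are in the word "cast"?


Word: "cast" (length 4)
Number of 3-grams = length - 3 + 1 = 4 - 3 + 1
= 2


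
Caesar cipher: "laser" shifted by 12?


Word: "laser"
Shift: 12
Each letter → (letter + shift) mod 26:
  'l' (11) + 12 = 23 → 'x'
  'a' (0) + 12 = 12 → 'm'
  's' (18) + 12 = 4 → 'e'
  'e' (4) + 12 = 16 → 'q'
  'r' (17) + 12 = 3 → 'd'
Result = "xmeqd"


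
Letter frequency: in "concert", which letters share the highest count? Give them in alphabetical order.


Word: "concert"
Letter counts:
  'c': 2
  'e': 1
  'n': 1
  'o': 1
  'r': 1
  't': 1
Maximum count = 2
Most frequent = 'c' (2 times each)


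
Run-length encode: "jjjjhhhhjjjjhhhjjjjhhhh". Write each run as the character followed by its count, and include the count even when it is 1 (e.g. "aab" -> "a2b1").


String: "jjjjhhhhjjjjhhhjjjjhhhh"
Scanning for consecutive runs:
  'j' x 4
  'h' x 4
  'j' x 4
  'h' x 3
  'j' x 4
  'h' x 4
RLE = "j4h4j4h3j4h4"


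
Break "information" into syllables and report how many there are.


Word: "information"
Syllable breakdown: in / for / ma / tion
Counting: 4 parts
= 4 syllables


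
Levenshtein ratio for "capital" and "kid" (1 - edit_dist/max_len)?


Word 1: "capital" (length 7)
Word 2: "kid" (length 3)
One optimal edit sequence:
  1. delete 'c'  (+1)
  2. delete 'a'  (+1)
  3. substitute 'p' -> 'k'  (+1)
  4. keep 'i'
  5. delete 't'  (+1)
  6. delete 'a'  (+1)
  7. substitute 'l' -> 'd'  (+1)
Edit distance = 6
Max length = max(7, 3) = 7
Similarity = 1 - 6/7
= 0.1429


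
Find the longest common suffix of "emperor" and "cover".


Word 1: "emperor"
Word 2: "cover"
Comparing from end:
  Pos -1: 'r' == 'r'
  Pos -2: 'o' != 'e' (stop)
LCS = "r" (length 1)


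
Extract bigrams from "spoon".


Word: "spoon" (length 5)
Number of bigrams = 5 - 2 + 1 = 4
  Position 0: "sp"
  Position 1: "po"
  Position 2: "oo"
  Position 3: "on"
Bigrams = "sp", "po", "oo", "on"


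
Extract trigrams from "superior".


Word: "superior" (length 8)
Number of trigrams = 8 - 3 + 1 = 6
  Position 0: "sup"
  Position 1: "upe"
  Position 2: "per"
  Position 3: "eri"
  Position 4: "rio"
  Position 5: "ior"
Trigrams = "sup", "upe", "per", "eri", "rio", "ior"


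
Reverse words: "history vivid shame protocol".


Original: "history vivid shame protocol"
Words (1..n): history | vivid | shame | protocol
Reversed (n..1): protocol | shame | vivid | history
Result = "protocol shame vivid history"


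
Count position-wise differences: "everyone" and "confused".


Comparing character by character (same length = 8):
  Pos 0: 'e' vs 'c' !=
  Pos 1: 'v' vs 'o' !=
  Pos 2: 'e' vs 'n' !=
  Pos 3: 'r' vs 'f' !=
  Pos 4: 'y' vs 'u' !=
  Pos 5: 'o' vs 's' !=
  Pos 6: 'n' vs 'e' !=
  Pos 7: 'e' vs 'd' !=
Hamming distance = 8


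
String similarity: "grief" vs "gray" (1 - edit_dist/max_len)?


Word 1: "grief" (length 5)
Word 2: "gray" (length 4)
One optimal edit sequence:
  1. keep 'g'
  2. keep 'r'
  3. delete 'i'  (+1)
  4. substitute 'e' -> 'a'  (+1)
  5. substitute 'f' -> 'y'  (+1)
Edit distance = 3
Max length = max(5, 4) = 5
Similarity = 1 - 3/5
= 0.4000


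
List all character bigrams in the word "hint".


Word: "hint" (length 4)
Number of bigrams = 4 - 2 + 1 = 3
  Position 0: "hi"
  Position 1: "in"
  Position 2: "nt"
Bigrams = "hi", "in", "nt"


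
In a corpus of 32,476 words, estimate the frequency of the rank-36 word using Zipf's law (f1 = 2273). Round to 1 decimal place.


Zipf's law: f(r) = f(1) / r
f(1) = 2273
f(36) = 2273 / 36
= 63.1 occurrences


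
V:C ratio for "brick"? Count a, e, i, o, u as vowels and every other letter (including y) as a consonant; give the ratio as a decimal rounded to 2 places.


Word: "brick"
Vowels (a,e,i,o,u): 1
Consonants: 4
Ratio = 1/4
= 0.25


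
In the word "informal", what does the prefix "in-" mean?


Prefix: in-
Example: informal (in- + formal)
Meaning = not / into


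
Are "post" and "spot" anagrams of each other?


Word 1: "post" → sorted: opst
Word 2: "spot" → sorted: opst
Same letters? opst == opst
Anagram = Yes


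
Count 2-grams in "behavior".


Word: "behavior" (length 8)
Number of 2-grams = length - 2 + 1 = 8 - 2 + 1
= 7


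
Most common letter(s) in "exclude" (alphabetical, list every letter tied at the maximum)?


Word: "exclude"
Letter counts:
  'c': 1
  'd': 1
  'e': 2
  'l': 1
  'u': 1
  'x': 1
Maximum count = 2
Most frequent = 'e' (2 times each)


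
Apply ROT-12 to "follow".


Word: "follow"
Shift: 12
Each letter → (letter + shift) mod 26:
  'f' (5) + 12 = 17 → 'r'
  'o' (14) + 12 = 0 → 'a'
  'l' (11) + 12 = 23 → 'x'
  'l' (11) + 12 = 23 → 'x'
  'o' (14) + 12 = 0 → 'a'
  'w' (22) + 12 = 8 → 'i'
Result = "raxxai"


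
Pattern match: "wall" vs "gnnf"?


Pattern of "wall": [0, 1, 2, 2]
Pattern of "gnnf": [0, 1, 1, 2]
Patterns do not match
Same pattern = No


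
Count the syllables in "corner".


Word: "corner"
Syllable breakdown: cor-ner
Counting: 2 parts
= 2 syllables


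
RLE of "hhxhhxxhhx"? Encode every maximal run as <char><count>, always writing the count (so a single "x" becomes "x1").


String: "hhxhhxxhhx"
Scanning for consecutive runs:
  'h' x 2
  'x' x 1
  'h' x 2
  'x' x 2
  'h' x 2
  'x' x 1
RLE = "h2x1h2x2h2x1"


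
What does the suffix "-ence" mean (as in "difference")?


Suffix: -ence
As in: difference -> differ + -ence
Meaning = state of


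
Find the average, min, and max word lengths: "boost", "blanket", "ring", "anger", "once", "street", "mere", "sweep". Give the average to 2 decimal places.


Lengths: "boost"=5, "blanket"=7, "ring"=4, "anger"=5, "once"=4, "street"=6, "mere"=4, "sweep"=5
Sum = 40, Count = 8
Average = 40/8 = 5.00
= avg=5.00, min=4, max=7


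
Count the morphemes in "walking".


Word: "walking"
Morphemes: walk / -ing
Each morpheme carries meaning
= 2 morphemes


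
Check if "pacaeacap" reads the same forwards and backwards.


Word: "pacaeacap"
Reversed: "pacaeacap"
Forward == Backward? pacaeacap == pacaeacap
Palindrome = Yes


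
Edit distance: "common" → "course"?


Word 1: "common" (length 6)
Word 2: "course" (length 6)
One optimal edit sequence (insert/delete/substitute each cost 1):
  1. keep 'c'
  2. keep 'o'
  3. substitute 'm' -> 'u'  (+1)
  4. substitute 'm' -> 'r'  (+1)
  5. substitute 'o' -> 's'  (+1)
  6. substitute 'n' -> 'e'  (+1)
Total edit operations: 4
Edit distance = 4


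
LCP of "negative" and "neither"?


Word 1: "negative"
Word 2: "neither"
Comparing from start:
  Pos 0: 'n' == 'n'
  Pos 1: 'e' == 'e'
  Pos 2: 'g' != 'i' (stop)
LCP = "ne" (length 2)


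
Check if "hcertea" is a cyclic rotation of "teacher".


Word: "teacher", Candidate: "hcertea"
Method: check if candidate is substring of word+word
"teacherteacher" contains "hcertea"? No
Is rotation = No


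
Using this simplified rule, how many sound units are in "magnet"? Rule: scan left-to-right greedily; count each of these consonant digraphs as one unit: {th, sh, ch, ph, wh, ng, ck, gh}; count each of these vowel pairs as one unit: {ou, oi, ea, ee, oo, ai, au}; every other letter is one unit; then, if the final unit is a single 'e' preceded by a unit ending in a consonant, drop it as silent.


Word: "magnet" (6 letters)
Left-to-right scan:
  (1) 'm' (letter)
  (2) 'a' (letter)
  (3) 'g' (letter)
  (4) 'n' (letter)
  (5) 'e' (letter)
  (6) 't' (letter)
Units from scan: 6
Sound units = 6 units


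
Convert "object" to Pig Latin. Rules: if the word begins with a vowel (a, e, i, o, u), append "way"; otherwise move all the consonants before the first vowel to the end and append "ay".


Word: "object"
Starts with vowel → add 'way'
Pig Latin = "objectway"


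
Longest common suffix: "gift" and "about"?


Word 1: "gift"
Word 2: "about"
Comparing from end:
  Pos -1: 't' == 't'
  Pos -2: 'f' != 'u' (stop)
LCS = "t" (length 1)


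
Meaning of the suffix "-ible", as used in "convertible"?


Suffix: -ible
Example: convertible = convert + -ible
Meaning = capable of


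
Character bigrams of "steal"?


Word: "steal" (length 5)
Number of bigrams = 5 - 2 + 1 = 4
  Position 0: "st"
  Position 1: "te"
  Position 2: "ea"
  Position 3: "al"
Bigrams = "st", "te", "ea", "al"


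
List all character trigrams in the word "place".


Word: "place" (length 5)
Number of trigrams = 5 - 3 + 1 = 3
  Position 0: "pla"
  Position 1: "lac"
  Position 2: "ace"
Trigrams = "pla", "lac", "ace"


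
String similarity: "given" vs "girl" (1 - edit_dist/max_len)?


Word 1: "given" (length 5)
Word 2: "girl" (length 4)
One optimal edit sequence:
  1. keep 'g'
  2. keep 'i'
  3. delete 'v'  (+1)
  4. substitute 'e' -> 'r'  (+1)
  5. substitute 'n' -> 'l'  (+1)
Edit distance = 3
Max length = max(5, 4) = 5
Similarity = 1 - 3/5
= 0.4000


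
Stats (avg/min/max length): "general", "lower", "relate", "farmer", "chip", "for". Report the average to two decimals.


Lengths: "general"=7, "lower"=5, "relate"=6, "farmer"=6, "chip"=4, "for"=3
Sum = 31, Count = 6
Average = 31/6 = 5.17
= avg=5.17, min=3, max=7


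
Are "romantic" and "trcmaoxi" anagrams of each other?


Word 1: "romantic" → sorted: acimnort
Word 2: "trcmaoxi" → sorted: acimortx
Same letters? acimnort != acimortx
Anagram = No


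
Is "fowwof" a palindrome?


Word: "fowwof"
Reversed: "fowwof"
Forward == Backward? fowwof == fowwof
Palindrome = Yes


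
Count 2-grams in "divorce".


Word: "divorce" (length 7)
Number of 2-grams = length - 2 + 1 = 7 - 2 + 1
= 6


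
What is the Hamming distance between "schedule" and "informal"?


Comparing character by character (same length = 8):
  Pos 0: 's' vs 'i' !=
  Pos 1: 'c' vs 'n' !=
  Pos 2: 'h' vs 'f' !=
  Pos 3: 'e' vs 'o' !=
  Pos 4: 'd' vs 'r' !=
  Pos 5: 'u' vs 'm' !=
  Pos 6: 'l' vs 'a' !=
  Pos 7: 'e' vs 'l' !=
Hamming distance = 8


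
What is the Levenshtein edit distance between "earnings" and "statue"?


Word 1: "earnings" (length 8)
Word 2: "statue" (length 6)
One optimal edit sequence (insert/delete/substitute each cost 1):
  1. delete 'e'  (+1)
  2. delete 'a'  (+1)
  3. substitute 'r' -> 's'  (+1)
  4. substitute 'n' -> 't'  (+1)
  5. substitute 'i' -> 'a'  (+1)
  6. substitute 'n' -> 't'  (+1)
  7. substitute 'g' -> 'u'  (+1)
  8. substitute 's' -> 'e'  (+1)
Total edit operations: 8
Edit distance = 8


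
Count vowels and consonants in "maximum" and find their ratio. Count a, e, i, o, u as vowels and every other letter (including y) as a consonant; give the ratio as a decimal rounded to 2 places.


Word: "maximum"
Vowels (a,e,i,o,u): 3
Consonants: 4
Ratio = 3/4
= 0.75


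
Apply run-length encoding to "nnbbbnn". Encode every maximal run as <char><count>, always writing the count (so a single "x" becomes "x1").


String: "nnbbbnn"
Scanning for consecutive runs:
  'n' x 2
  'b' x 3
  'n' x 2
RLE = "n2b3n2"


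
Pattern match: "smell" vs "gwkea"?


Pattern of "smell": [0, 1, 2, 3, 3]
Pattern of "gwkea": [0, 1, 2, 3, 4]
Patterns do not match
Same pattern = No


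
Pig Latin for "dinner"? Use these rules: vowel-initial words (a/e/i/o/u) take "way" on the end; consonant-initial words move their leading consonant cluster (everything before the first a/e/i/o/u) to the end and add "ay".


Word: "dinner"
Starts with consonant(s) → move to end, add 'ay'
Consonant cluster: "d"
Pig Latin = "innerday"


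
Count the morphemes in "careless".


Word: "careless"
Morphemes: care / -less
Each morpheme carries meaning
= 2 morphemes


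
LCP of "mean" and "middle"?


Word 1: "mean"
Word 2: "middle"
Comparing from start:
  Pos 0: 'm' == 'm'
  Pos 1: 'e' != 'i' (stop)
LCP = "m" (length 1)


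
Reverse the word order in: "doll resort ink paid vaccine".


Original: "doll resort ink paid vaccine"
Words (1..n): doll | resort | ink | paid | vaccine
Reversed (n..1): vaccine | paid | ink | resort | doll
Result = "vaccine paid ink resort doll"


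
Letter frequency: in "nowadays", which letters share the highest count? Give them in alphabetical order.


Word: "nowadays"
Letter counts:
  'a': 2
  'd': 1
  'n': 1
  'o': 1
  's': 1
  'w': 1
  'y': 1
Maximum count = 2
Most frequent = 'a' (2 times each)


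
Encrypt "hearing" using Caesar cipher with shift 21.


Word: "hearing"
Shift: 21
Each letter → (letter + shift) mod 26:
  'h' (7) + 21 = 2 → 'c'
  'e' (4) + 21 = 25 → 'z'
  'a' (0) + 21 = 21 → 'v'
  'r' (17) + 21 = 12 → 'm'
  'i' (8) + 21 = 3 → 'd'
  'n' (13) + 21 = 8 → 'i'
  'g' (6) + 21 = 1 → 'b'
Result = "czvmdib"


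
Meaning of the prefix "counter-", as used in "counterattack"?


Prefix: counter-
Example: counterattack = counter- + attack
Meaning = against / opposite


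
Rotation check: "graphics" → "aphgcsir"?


Word: "graphics", Candidate: "aphgcsir"
Method: check if candidate is substring of word+word
"graphicsgraphics" contains "aphgcsir"? No
Is rotation = No


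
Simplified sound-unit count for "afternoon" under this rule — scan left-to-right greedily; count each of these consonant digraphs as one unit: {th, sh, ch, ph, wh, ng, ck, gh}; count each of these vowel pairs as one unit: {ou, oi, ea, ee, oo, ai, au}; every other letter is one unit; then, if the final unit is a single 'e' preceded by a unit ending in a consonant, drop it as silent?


Word: "afternoon" (9 letters)
Left-to-right scan:
  (1) 'a' (letter)
  (2) 'f' (letter)
  (3) 't' (letter)
  (4) 'e' (letter)
  (5) 'r' (letter)
  (6) 'n' (letter)
  (7) 'oo' (vowel-pair)
  (8) 'n' (letter)
Units from scan: 8
Sound units = 8 units


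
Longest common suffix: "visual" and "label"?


Word 1: "visual"
Word 2: "label"
Comparing from end:
  Pos -1: 'l' == 'l'
  Pos -2: 'a' != 'e' (stop)
LCS = "l" (length 1)


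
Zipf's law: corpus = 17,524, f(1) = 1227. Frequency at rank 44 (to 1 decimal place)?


Zipf's law: f(r) = f(1) / r
f(1) = 1227
f(44) = 1227 / 44
= 27.9 occurrences


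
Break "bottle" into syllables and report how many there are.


Word: "bottle"
Syllable breakdown: bot / tle
Counting: 2 parts
= 2 syllables


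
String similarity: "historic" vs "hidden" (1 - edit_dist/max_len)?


Word 1: "historic" (length 8)
Word 2: "hidden" (length 6)
One optimal edit sequence:
  1. keep 'h'
  2. keep 'i'
  3. delete 's'  (+1)
  4. delete 't'  (+1)
  5. substitute 'o' -> 'd'  (+1)
  6. substitute 'r' -> 'd'  (+1)
  7. substitute 'i' -> 'e'  (+1)
  8. substitute 'c' -> 'n'  (+1)
Edit distance = 6
Max length = max(8, 6) = 8
Similarity = 1 - 6/8
= 0.2500


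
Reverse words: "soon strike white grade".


Original: "soon strike white grade"
Words (1..n): soon | strike | white | grade
Reversed (n..1): grade | white | strike | soon
Result = "grade white strike soon"


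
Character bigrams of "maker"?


Word: "maker" (length 5)
Number of bigrams = 5 - 2 + 1 = 4
  Position 0: "ma"
  Position 1: "ak"
  Position 2: "ke"
  Position 3: "er"
Bigrams = "ma", "ak", "ke", "er"


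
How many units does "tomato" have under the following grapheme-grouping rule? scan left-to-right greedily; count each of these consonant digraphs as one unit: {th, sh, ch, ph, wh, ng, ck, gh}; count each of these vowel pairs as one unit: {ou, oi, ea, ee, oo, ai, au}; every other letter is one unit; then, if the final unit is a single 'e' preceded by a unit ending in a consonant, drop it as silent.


Word: "tomato" (6 letters)
Left-to-right scan:
  (1) 't' (letter)
  (2) 'o' (letter)
  (3) 'm' (letter)
  (4) 'a' (letter)
  (5) 't' (letter)
  (6) 'o' (letter)
Units from scan: 6
Sound units = 6 units


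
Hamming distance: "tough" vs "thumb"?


Comparing character by character (same length = 5):
  Pos 0: 't' vs 't' =
  Pos 1: 'o' vs 'h' !=
  Pos 2: 'u' vs 'u' =
  Pos 3: 'g' vs 'm' !=
  Pos 4: 'h' vs 'b' !=
Hamming distance = 3


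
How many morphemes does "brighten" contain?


Word: "brighten"
Morphemes: bright / -en
Each morpheme carries meaning
= 2 morphemes


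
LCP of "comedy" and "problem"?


Word 1: "comedy"
Word 2: "problem"
Comparing from start:
  Pos 0: 'c' != 'p' (stop)
LCP = "" (length 0)


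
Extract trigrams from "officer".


Word: "officer" (length 7)
Number of trigrams = 7 - 3 + 1 = 5
  Position 0: "off"
  Position 1: "ffi"
  Position 2: "fic"
  Position 3: "ice"
  Position 4: "cer"
Trigrams = "off", "ffi", "fic", "ice", "cer"


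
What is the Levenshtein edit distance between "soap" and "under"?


Word 1: "soap" (length 4)
Word 2: "under" (length 5)
One optimal edit sequence (insert/delete/substitute each cost 1):
  1. insert 'u'  (+1)
  2. substitute 's' -> 'n'  (+1)
  3. substitute 'o' -> 'd'  (+1)
  4. substitute 'a' -> 'e'  (+1)
  5. substitute 'p' -> 'r'  (+1)
Total edit operations: 5
Edit distance = 5


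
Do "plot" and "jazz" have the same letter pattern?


Pattern of "plot": [0, 1, 2, 3]
Pattern of "jazz": [0, 1, 2, 2]
Patterns do not match
Same pattern = No


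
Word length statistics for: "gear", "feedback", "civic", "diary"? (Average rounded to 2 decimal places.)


Lengths: "gear"=4, "feedback"=8, "civic"=5, "diary"=5
Sum = 22, Count = 4
Average = 22/4 = 5.50
= avg=5.50, min=4, max=8


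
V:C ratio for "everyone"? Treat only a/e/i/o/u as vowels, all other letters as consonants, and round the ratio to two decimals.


Word: "everyone"
Vowels (a,e,i,o,u): 4
Consonants: 4
Ratio = 4/4
= 1.00


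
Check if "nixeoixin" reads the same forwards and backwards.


Word: "nixeoixin"
Reversed: "nixioexin"
Forward == Backward? nixeoixin != nixioexin
Palindrome = No


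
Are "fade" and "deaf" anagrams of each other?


Word 1: "fade" → sorted: adef
Word 2: "deaf" → sorted: adef
Same letters? adef == adef
Anagram = Yes


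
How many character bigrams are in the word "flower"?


Word: "flower" (length 6)
Number of 2-grams = length - 2 + 1 = 6 - 2 + 1
= 5


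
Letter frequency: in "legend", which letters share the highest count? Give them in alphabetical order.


Word: "legend"
Letter counts:
  'd': 1
  'e': 2
  'g': 1
  'l': 1
  'n': 1
Maximum count = 2
Most frequent = 'e' (2 times each)


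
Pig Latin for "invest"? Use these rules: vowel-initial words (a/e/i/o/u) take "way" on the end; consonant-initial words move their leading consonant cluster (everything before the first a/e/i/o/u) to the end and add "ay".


Word: "invest"
Starts with vowel → add 'way'
Pig Latin = "investway"


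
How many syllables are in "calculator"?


Word: "calculator"
Syllable breakdown: cal / cu / la / tor
Counting: 4 parts
= 4 syllables


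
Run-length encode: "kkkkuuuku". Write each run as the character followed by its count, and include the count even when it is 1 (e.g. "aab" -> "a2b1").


String: "kkkkuuuku"
Scanning for consecutive runs:
  'k' x 4
  'u' x 3
  'k' x 1
  'u' x 1
RLE = "k4u3k1u1"


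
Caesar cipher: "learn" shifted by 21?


Word: "learn"
Shift: 21
Each letter → (letter + shift) mod 26:
  'l' (11) + 21 = 6 → 'g'
  'e' (4) + 21 = 25 → 'z'
  'a' (0) + 21 = 21 → 'v'
  'r' (17) + 21 = 12 → 'm'
  'n' (13) + 21 = 8 → 'i'
Result = "gzvmi"


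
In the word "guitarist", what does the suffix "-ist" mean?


Suffix: -ist
As in: guitarist -> guitar + -ist
Meaning = one who practices


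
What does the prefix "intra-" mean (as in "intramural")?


Prefix: intra-
Example: intramural = intra- + mural
Meaning = within


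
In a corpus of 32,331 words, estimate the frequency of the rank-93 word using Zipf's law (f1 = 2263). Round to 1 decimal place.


Zipf's law: f(r) = f(1) / r
f(1) = 2263
f(93) = 2263 / 93
= 24.3 occurrences


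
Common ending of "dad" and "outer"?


Word 1: "dad"
Word 2: "outer"
Comparing from end:
  Pos -1: 'd' != 'r' (stop)
LCS = "" (length 0)


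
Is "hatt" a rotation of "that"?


Word: "that", Candidate: "hatt"
Method: check if candidate is substring of word+word
"thatthat" contains "hatt"? Yes
Is rotation = Yes


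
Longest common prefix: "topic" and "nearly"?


Word 1: "topic"
Word 2: "nearly"
Comparing from start:
  Pos 0: 't' != 'n' (stop)
LCP = "" (length 0)


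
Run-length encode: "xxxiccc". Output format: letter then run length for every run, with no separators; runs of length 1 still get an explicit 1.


String: "xxxiccc"
Scanning for consecutive runs:
  'x' x 3
  'i' x 1
  'c' x 3
RLE = "x3i1c3"


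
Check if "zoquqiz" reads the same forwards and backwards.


Word: "zoquqiz"
Reversed: "ziquqoz"
Forward == Backward? zoquqiz != ziquqoz
Palindrome = No


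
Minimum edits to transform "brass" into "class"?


Word 1: "brass" (length 5)
Word 2: "class" (length 5)
One optimal edit sequence (insert/delete/substitute each cost 1):
  1. substitute 'b' -> 'c'  (+1)
  2. substitute 'r' -> 'l'  (+1)
  3. keep 'a'
  4. keep 's'
  5. keep 's'
Total edit operations: 2
Edit distance = 2


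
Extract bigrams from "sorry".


Word: "sorry" (length 5)
Number of bigrams = 5 - 2 + 1 = 4
  Position 0: "so"
  Position 1: "or"
  Position 2: "rr"
  Position 3: "ry"
Bigrams = "so", "or", "rr", "ry"


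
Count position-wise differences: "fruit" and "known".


Comparing character by character (same length = 5):
  Pos 0: 'f' vs 'k' !=
  Pos 1: 'r' vs 'n' !=
  Pos 2: 'u' vs 'o' !=
  Pos 3: 'i' vs 'w' !=
  Pos 4: 't' vs 'n' !=
Hamming distance = 5


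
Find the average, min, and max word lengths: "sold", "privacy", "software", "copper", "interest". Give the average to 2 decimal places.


Lengths: "sold"=4, "privacy"=7, "software"=8, "copper"=6, "interest"=8
Sum = 33, Count = 5
Average = 33/5 = 6.60
= avg=6.60, min=4, max=8


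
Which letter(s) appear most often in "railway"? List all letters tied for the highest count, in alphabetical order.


Word: "railway"
Letter counts:
  'a': 2
  'i': 1
  'l': 1
  'r': 1
  'w': 1
  'y': 1
Maximum count = 2
Most frequent = 'a' (2 times each)
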